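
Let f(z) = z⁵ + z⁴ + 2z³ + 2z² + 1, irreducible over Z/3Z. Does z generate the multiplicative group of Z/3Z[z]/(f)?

|GF(3^5)^×| = 3^5 − 1 = 242. Prime factorization: 242 = 2·11^2.
f is primitive ⇔ z has order 242 in GF(3)[z]/(f), i.e. z^(242/q) ≠ 1 for each prime q | 242.
z^(121) mod f = 2.
z^(22) mod f = z⁴ + 2z + 1.
None equal 1, so z has full order 242; f is primitive.

Yes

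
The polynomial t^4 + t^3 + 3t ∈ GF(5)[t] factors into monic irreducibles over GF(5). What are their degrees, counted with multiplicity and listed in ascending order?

Write h(t) = t^4 + t^3 + 3t.
Roots in GF(5): h(0) = 0 → root; h(1) = 0 → root; h(2) = 0 → root; h(3) = 2; h(4) = 2.
Linear factors from roots: (t), (t + 4), (t + 3).
Complete factorization: h(t) = (t)·(t + 3)·(t + 4)^2.
Factor degrees with multiplicity: 1 + 1 + 1 + 1 = 4.

1, 1, 1, 1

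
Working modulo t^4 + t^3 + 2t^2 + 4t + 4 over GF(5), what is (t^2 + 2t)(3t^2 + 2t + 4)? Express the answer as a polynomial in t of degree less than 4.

Multiply in GF(5)[t]: (t^2 + 2t)·(3t^2 + 2t + 4) = 3t^4 + 3t^3 + 3t^2 + 3t.
Reduce using t^4 ≡ 4t^3 + 3t^2 + t + 1 (mod t^4 + t^3 + 2t^2 + 4t + 4).
Reduced: 2t^2 + t + 3.

2t^2 + t + 3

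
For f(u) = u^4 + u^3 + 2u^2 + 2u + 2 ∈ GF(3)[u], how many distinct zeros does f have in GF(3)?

0

Evaluate at each of the 3 elements of GF(3):
f(0) = 2; f(1) = 2; f(2) = 2.
No element is a root.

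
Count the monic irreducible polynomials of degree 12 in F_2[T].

The number of monic irreducibles of degree 12 over GF(2) is (1/12)·Σ_{d∣12} μ(12/d) 2^d.
Divisors of 12: 1, 2, 3, 4, 6, 12; μ(12/d) for each: 0, 1, 0, -1, -1, 1.
Σ = 2^2 − 2^4 − 2^6 + 2^12 = 4020.
N = 4020/12 = 335.

335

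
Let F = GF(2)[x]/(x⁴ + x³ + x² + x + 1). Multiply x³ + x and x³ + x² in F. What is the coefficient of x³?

0

Multiply in GF(2)[x]: (x³ + x)·(x³ + x²) = x⁶ + x⁵ + x⁴ + x³.
Reduce using x⁴ ≡ x³ + x² + x + 1 (mod x⁴ + x³ + x² + x + 1).
Reduced: x².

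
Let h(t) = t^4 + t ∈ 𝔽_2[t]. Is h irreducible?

No

Check for roots in 𝔽_2: h(0) = 0 → root; h(1) = 0 → root.
h(0) = 0, so (t) divides h(t); h is reducible.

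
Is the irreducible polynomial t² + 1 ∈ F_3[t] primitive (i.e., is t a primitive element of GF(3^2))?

Write f(t) = t² + 1.
|GF(3^2)^×| = 3^2 − 1 = 8. Prime factorization: 8 = 2^3.
f is primitive ⇔ t has order 8 in GF(3)[t]/(f), i.e. t^(8/q) ≠ 1 for each prime q | 8.
t^(4) mod f = 1
Since t^(4) = 1, the order of t divides 4 < 8; not primitive.

No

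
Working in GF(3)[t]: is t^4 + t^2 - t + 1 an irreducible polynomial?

Write P(t) = t^4 + t^2 - t + 1.
Check for roots in GF(3): P(0) = 1; P(1) = 2; P(2) = 1.
No roots, so no linear factors.
Monic irreducibles of degree 2 over GF(3): t^2 + 1, t^2 + t - 1, t^2 - t - 1.
None of them divide P (all give nonzero remainder).
No irreducible factor of degree ≤ 2 exists, so P is irreducible over GF(3).

Yes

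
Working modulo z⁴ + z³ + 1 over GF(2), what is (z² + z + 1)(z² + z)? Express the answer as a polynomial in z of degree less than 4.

z^3 + z + 1

Multiply in GF(2)[z]: (z² + z + 1)·(z² + z) = z⁴ + z.
Reduce using z⁴ ≡ z³ + 1 (mod z⁴ + z³ + 1).
Reduced: z³ + z + 1.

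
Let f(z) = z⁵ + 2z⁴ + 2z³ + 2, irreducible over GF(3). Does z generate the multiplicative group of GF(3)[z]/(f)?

|GF(3^5)^×| = 3^5 − 1 = 242. Prime factorization: 242 = 2·11^2.
f is primitive ⇔ z has order 242 in GF(3)[z]/(f), i.e. z^(242/q) ≠ 1 for each prime q | 242.
z^(121) mod f = 1
z^(22) mod f = z⁴ + z² + z + 2.
Since z^(121) = 1, the order of z divides 121 < 242; not primitive.

No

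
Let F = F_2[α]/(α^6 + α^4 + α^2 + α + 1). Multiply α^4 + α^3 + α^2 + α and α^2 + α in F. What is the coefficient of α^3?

0

Multiply in F_2[α]: (α^4 + α^3 + α^2 + α)·(α^2 + α) = α^6 + α^2.
Reduce using α^6 ≡ α^4 + α^2 + α + 1 (mod α^6 + α^4 + α^2 + α + 1).
Reduced: α^4 + α + 1.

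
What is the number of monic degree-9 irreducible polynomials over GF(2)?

x^(2^9) − x is the product of all monic irreducibles of degree dividing 9; Möbius inversion gives N = (1/9) Σ μ(9/d)·2^d.
Divisors of 9: 1, 3, 9; μ(9/d) for each: 0, -1, 1.
Σ = − 2^3 + 2^9 = 504.
N = 504/9 = 56.

56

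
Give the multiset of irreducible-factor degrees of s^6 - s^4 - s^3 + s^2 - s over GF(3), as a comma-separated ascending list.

Write h(s) = s^6 - s^4 - s^3 + s^2 - s.
Roots in GF(3): h(0) = 0 → root; h(1) = 2; h(2) = 0 → root.
Linear factors from roots: (s), (s + 1).
Complete factorization: h(s) = (s)·(s + 1)·(s^2 + 1)·(s^2 - s - 1).
Factor degrees with multiplicity: 1 + 1 + 2 + 2 = 6.

1, 1, 2, 2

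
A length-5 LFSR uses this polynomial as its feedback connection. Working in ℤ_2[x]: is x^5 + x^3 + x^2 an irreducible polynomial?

No

Write m(x) = x^5 + x^3 + x^2.
Check for roots in ℤ_2: m(0) = 0 → root; m(1) = 1.
m(0) = 0, so (x) divides m(x); m is reducible.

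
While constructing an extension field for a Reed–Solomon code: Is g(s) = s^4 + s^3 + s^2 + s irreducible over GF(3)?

No

Check for roots in GF(3): g(0) = 0 → root; g(1) = 1; g(2) = 0 → root.
g(0) = 0, so (s) divides g(s); g is reducible.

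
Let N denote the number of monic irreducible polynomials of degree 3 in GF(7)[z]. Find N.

Gauss's count: N_{7}(3) = (1/3) Σ_{d|3} μ(3/d)·7^d.
Divisors of 3: 1, 3; μ(3/d) for each: -1, 1.
Σ = − 7^1 + 7^3 = 336.
N = 336/3 = 112.

112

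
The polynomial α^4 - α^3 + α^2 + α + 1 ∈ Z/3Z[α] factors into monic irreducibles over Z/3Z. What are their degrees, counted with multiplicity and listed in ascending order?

1, 1, 2

Write h(α) = α^4 - α^3 + α^2 + α + 1.
Roots in Z/3Z: h(0) = 1; h(1) = 0 → root; h(2) = 0 → root.
Linear factors from roots: (α - 1), (α + 1).
Complete factorization: h(α) = (α + 1)·(α - 1)·(α^2 - α - 1).
Factor degrees with multiplicity: 1 + 1 + 2 = 4.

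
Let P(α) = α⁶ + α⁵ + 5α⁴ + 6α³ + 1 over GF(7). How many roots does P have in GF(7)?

3

Evaluate at each of the 7 elements of GF(7):
P(0) = 1; P(1) = 0 → root; P(2) = 1; P(3) = 0 → root; P(4) = 2; P(5) = 2; P(6) = 0 → root.
Roots: {1, 3, 6}.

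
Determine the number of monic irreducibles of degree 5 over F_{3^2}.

11808

x^(9^5) − x is the product of all monic irreducibles of degree dividing 5; Möbius inversion gives N = (1/5) Σ μ(5/d)·9^d.
Divisors of 5: 1, 5; μ(5/d) for each: -1, 1.
Σ = − 9^1 + 9^5 = 59040.
N = 59040/5 = 11808.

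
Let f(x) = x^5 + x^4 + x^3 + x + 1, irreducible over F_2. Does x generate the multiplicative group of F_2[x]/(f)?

Yes

|GF(2^5)^×| = 2^5 − 1 = 31. Prime factorization: 31 = 31.
f is primitive ⇔ x has order 31 in GF(2)[x]/(f), i.e. x^(31/q) ≠ 1 for each prime q | 31.
x^(1) mod f = x.
None equal 1, so x has full order 31; f is primitive.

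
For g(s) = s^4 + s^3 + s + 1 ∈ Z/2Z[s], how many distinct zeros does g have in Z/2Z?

Evaluate at each of the 2 elements of Z/2Z:
g(0) = 1; g(1) = 0 → root.
Roots: {1}.

1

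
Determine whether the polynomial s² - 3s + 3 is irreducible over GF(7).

Write m(s) = s² - 3s + 3.
Check for roots in GF(7): m(0) = 3; m(1) = 1; m(2) = 1; m(3) = 3; m(4) = 0 → root; m(5) = 6; m(6) = 0 → root.
m(4) = 0, so (s − 4) divides m(s); m is reducible.

No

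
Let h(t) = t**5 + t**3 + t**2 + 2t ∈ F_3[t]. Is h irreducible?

No

Check for roots in F_3: h(0) = 0 → root; h(1) = 2; h(2) = 0 → root.
h(0) = 0, so (t) divides h(t); h is reducible.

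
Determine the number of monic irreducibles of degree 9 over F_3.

x^(3^9) − x is the product of all monic irreducibles of degree dividing 9; Möbius inversion gives N = (1/9) Σ μ(9/d)·3^d.
Divisors of 9: 1, 3, 9; μ(9/d) for each: 0, -1, 1.
Σ = − 3^3 + 3^9 = 19656.
N = 19656/9 = 2184.

2184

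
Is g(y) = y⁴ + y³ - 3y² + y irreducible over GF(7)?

No

Check for roots in GF(7): g(0) = 0 → root; g(1) = 0 → root; g(2) = 0 → root; g(3) = 0 → root; g(4) = 3; g(5) = 1; g(6) = 3.
g(0) = 0, so (y) divides g(y); g is reducible.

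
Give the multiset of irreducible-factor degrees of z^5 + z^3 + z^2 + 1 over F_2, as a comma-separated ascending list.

1, 1, 1, 2

Write f(z) = z^5 + z^3 + z^2 + 1.
Roots in F_2: f(0) = 1; f(1) = 0 → root.
Linear factors from roots: (z + 1).
Complete factorization: f(z) = (z + 1)^3·(z^2 + z + 1).
Factor degrees with multiplicity: 1 + 1 + 1 + 2 = 5.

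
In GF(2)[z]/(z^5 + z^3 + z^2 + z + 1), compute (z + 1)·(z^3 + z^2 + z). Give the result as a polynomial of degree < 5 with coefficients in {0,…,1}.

z^4 + z

Multiply in GF(2)[z]: (z + 1)·(z^3 + z^2 + z) = z^4 + z.
Reduced: z^4 + z.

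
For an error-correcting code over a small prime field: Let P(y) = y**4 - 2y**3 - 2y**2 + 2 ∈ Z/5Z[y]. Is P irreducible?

Yes

Check for roots in Z/5Z: P(0) = 2; P(1) = 4; P(2) = 4; P(3) = 1; P(4) = 3.
No roots, so no linear factors.
Degree-2 irreducible divisors: test the 10 monic irreducibles of degree 2 over GF(5).
None of them divide P (all give nonzero remainder).
No irreducible factor of degree ≤ 2 exists, so P is irreducible over GF(5).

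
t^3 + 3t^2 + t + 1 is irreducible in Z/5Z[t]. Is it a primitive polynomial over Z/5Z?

No

Write f(t) = t^3 + 3t^2 + t + 1.
|GF(5^3)^×| = 5^3 − 1 = 124. Prime factorization: 124 = 2^2·31.
f is primitive ⇔ t has order 124 in GF(5)[t]/(f), i.e. t^(124/q) ≠ 1 for each prime q | 124.
t^(62) mod f = 1
t^(4) mod f = 3t^2 + 2t + 3.
Since t^(62) = 1, the order of t divides 62 < 124; not primitive.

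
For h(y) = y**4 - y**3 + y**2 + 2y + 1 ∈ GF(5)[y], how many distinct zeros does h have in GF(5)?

Evaluate at each of the 5 elements of GF(5):
h(0) = 1; h(1) = 4; h(2) = 2; h(3) = 0 → root; h(4) = 2.
Roots: {3}.

1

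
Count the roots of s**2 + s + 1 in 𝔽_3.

Write g(s) = s**2 + s + 1.
Evaluate at each of the 3 elements of 𝔽_3:
g(0) = 1; g(1) = 0 → root; g(2) = 1.
Roots: {1}.

1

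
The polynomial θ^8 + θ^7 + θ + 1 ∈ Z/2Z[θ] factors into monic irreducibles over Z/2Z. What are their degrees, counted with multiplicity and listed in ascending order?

1, 1, 3, 3

Write h(θ) = θ^8 + θ^7 + θ + 1.
Roots in Z/2Z: h(0) = 1; h(1) = 0 → root.
Linear factors from roots: (θ + 1).
Complete factorization: h(θ) = (θ + 1)^2·(θ^3 + θ + 1)·(θ^3 + θ^2 + 1).
Factor degrees with multiplicity: 1 + 1 + 3 + 3 = 8.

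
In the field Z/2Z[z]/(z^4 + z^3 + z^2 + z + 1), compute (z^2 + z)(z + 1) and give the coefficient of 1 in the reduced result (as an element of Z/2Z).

Multiply in Z/2Z[z]: (z^2 + z)·(z + 1) = z^3 + z.
Reduced: z^3 + z.

0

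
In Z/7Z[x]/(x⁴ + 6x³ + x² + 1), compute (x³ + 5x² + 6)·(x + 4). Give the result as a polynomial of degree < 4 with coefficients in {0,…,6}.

Multiply in Z/7Z[x]: (x³ + 5x² + 6)·(x + 4) = x⁴ + 2x³ + 6x² + 6x + 3.
Reduce using x⁴ ≡ x³ + 6x² + 6 (mod x⁴ + 6x³ + x² + 1).
Reduced: 3x³ + 5x² + 6x + 2.

3x^3 + 5x^2 + 6x + 2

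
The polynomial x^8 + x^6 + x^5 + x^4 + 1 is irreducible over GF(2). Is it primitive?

Yes

Write f(x) = x^8 + x^6 + x^5 + x^4 + 1.
|GF(2^8)^×| = 2^8 − 1 = 255. Prime factorization: 255 = 3·5·17.
f is primitive ⇔ x has order 255 in GF(2)[x]/(f), i.e. x^(255/q) ≠ 1 for each prime q | 255.
x^(85) mod f = x^7 + x^6 + x^4 + x^3 + x + 1.
x^(51) mod f = x^6 + x^3 + x^2 + 1.
x^(15) mod f = x^7 + x^6 + 1.
None equal 1, so x has full order 255; f is primitive.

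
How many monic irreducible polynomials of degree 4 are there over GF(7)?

By the necklace-counting formula, N_7(4) = (1/4) Σ_{d|4} μ(4/d)·7^d.
Divisors of 4: 1, 2, 4; μ(4/d) for each: 0, -1, 1.
Σ = − 7^2 + 7^4 = 2352.
N = 2352/4 = 588.

588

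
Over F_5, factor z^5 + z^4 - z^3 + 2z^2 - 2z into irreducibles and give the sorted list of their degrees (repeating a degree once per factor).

Write f(z) = z^5 + z^4 - z^3 + 2z^2 - 2z.
Roots in F_5: f(0) = 0 → root; f(1) = 1; f(2) = 4; f(3) = 4; f(4) = 0 → root.
Linear factors from roots: (z), (z + 1).
Complete factorization: f(z) = (z)·(z + 1)·(z^3 - z - 2).
Factor degrees with multiplicity: 1 + 1 + 3 = 5.

1, 1, 3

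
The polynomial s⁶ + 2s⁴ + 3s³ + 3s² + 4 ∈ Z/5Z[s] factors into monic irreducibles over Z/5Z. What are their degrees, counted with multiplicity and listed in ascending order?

Write f(s) = s⁶ + 2s⁴ + 3s³ + 3s² + 4.
Roots in Z/5Z: f(0) = 4; f(1) = 3; f(2) = 1; f(3) = 3; f(4) = 2.
Complete factorization: f(s) = (s² + s + 2)·(s² + 2s + 3)·(s² + 2s + 4).
Factor degrees with multiplicity: 2 + 2 + 2 = 6.

2, 2, 2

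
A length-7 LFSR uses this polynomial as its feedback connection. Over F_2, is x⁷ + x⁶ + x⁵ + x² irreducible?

No

Write P(x) = x⁷ + x⁶ + x⁵ + x².
Check for roots in F_2: P(0) = 0 → root; P(1) = 0 → root.
P(0) = 0, so (x) divides P(x); P is reducible.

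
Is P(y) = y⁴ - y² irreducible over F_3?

Check for roots in F_3: P(0) = 0 → root; P(1) = 0 → root; P(2) = 0 → root.
P(0) = 0, so (y) divides P(y); P is reducible.

No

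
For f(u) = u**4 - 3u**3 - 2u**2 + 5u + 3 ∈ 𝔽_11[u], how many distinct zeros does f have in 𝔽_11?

Evaluate at each of the 11 elements of 𝔽_11:
f(0) = 3; f(1) = 4; f(2) = 8; f(3) = 0 → root; f(4) = 0 → root; f(5) = 8; f(6) = 4; f(7) = 3; f(8) = 0 → root; f(9) = 3; f(10) = 0 → root.
Roots: {3, 4, 8, 10}.

4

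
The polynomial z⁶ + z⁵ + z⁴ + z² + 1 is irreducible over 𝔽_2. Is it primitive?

Write f(z) = z⁶ + z⁵ + z⁴ + z² + 1.
|GF(2^6)^×| = 2^6 − 1 = 63. Prime factorization: 63 = 3^2·7.
f is primitive ⇔ z has order 63 in GF(2)[z]/(f), i.e. z^(63/q) ≠ 1 for each prime q | 63.
z^(21) mod f = 1
z^(9) mod f = z³ + 1.
Since z^(21) = 1, the order of z divides 21 < 63; not primitive.

No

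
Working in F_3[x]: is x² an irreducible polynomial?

No

Write g(x) = x².
Check for roots in F_3: g(0) = 0 → root; g(1) = 1; g(2) = 1.
g(0) = 0, so (x) divides g(x); g is reducible.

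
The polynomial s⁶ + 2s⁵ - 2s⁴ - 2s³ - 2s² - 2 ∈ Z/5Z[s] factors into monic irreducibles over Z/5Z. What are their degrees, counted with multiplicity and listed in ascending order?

Write g(s) = s⁶ + 2s⁵ - 2s⁴ - 2s³ - 2s² - 2.
Roots in Z/5Z: g(0) = 3; g(1) = 0 → root; g(2) = 0 → root; g(3) = 4; g(4) = 0 → root.
Linear factors from roots: (s - 1), (s - 2), (s + 1).
Complete factorization: g(s) = (s - 2)·(s - 1)·(s + 1)^2·(s² - 2s - 1).
Factor degrees with multiplicity: 1 + 1 + 1 + 1 + 2 = 6.

1, 1, 1, 1, 2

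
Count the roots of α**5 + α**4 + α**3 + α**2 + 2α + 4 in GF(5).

2

Write P(α) = α**5 + α**4 + α**3 + α**2 + 2α + 4.
Evaluate at each of the 5 elements of GF(5):
P(0) = 4; P(1) = 0 → root; P(2) = 3; P(3) = 0 → root; P(4) = 2.
Roots: {1, 3}.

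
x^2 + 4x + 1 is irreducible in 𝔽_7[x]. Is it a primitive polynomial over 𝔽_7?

Write f(x) = x^2 + 4x + 1.
|GF(7^2)^×| = 7^2 − 1 = 48. Prime factorization: 48 = 2^4·3.
f is primitive ⇔ x has order 48 in GF(7)[x]/(f), i.e. x^(48/q) ≠ 1 for each prime q | 48.
x^(24) mod f = 1
x^(16) mod f = 1
Since x^(24) = 1, the order of x divides 24 < 48; not primitive.

No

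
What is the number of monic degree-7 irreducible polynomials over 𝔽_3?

By the necklace-counting formula, N_3(7) = (1/7) Σ_{d|7} μ(7/d)·3^d.
Divisors of 7: 1, 7; μ(7/d) for each: -1, 1.
Σ = − 3^1 + 3^7 = 2184.
N = 2184/7 = 312.

312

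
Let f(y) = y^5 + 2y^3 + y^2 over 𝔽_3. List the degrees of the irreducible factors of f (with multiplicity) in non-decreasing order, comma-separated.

1, 1, 3

Roots in 𝔽_3: f(0) = 0 → root; f(1) = 1; f(2) = 1.
Linear factors from roots: (y).
Complete factorization: f(y) = (y)^2·(y^3 + 2y + 1).
Factor degrees with multiplicity: 1 + 1 + 3 = 5.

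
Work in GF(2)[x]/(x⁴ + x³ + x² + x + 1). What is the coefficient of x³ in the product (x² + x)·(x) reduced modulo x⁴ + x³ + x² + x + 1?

Multiply in GF(2)[x]: (x² + x)·(x) = x³ + x².
Reduced: x³ + x².

1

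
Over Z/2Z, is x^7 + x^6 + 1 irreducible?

Yes

Write m(x) = x^7 + x^6 + 1.
Check for roots in Z/2Z: m(0) = 1; m(1) = 1.
No roots, so no linear factors.
Monic irreducibles of degree 2 over GF(2): x^2 + x + 1.
None of them divide m (all give nonzero remainder).
Monic irreducibles of degree 3 over GF(2): x^3 + x + 1, x^3 + x^2 + 1.
None of them divide m (all give nonzero remainder).
No irreducible factor of degree ≤ 3 exists, so m is irreducible over GF(2).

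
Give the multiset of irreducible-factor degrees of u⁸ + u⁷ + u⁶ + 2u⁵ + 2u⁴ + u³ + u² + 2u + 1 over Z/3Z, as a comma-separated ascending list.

1, 1, 2, 2, 2

Write f(u) = u⁸ + u⁷ + u⁶ + 2u⁵ + 2u⁴ + u³ + u² + 2u + 1.
Roots in Z/3Z: f(0) = 1; f(1) = 0 → root; f(2) = 0 → root.
Linear factors from roots: (u + 2), (u + 1).
Complete factorization: f(u) = (u + 1)·(u + 2)·(u² + 2u + 2)·(u² + u + 2)^2.
Factor degrees with multiplicity: 1 + 1 + 2 + 2 + 2 = 8.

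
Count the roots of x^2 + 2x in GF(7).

Write f(x) = x^2 + 2x.
Evaluate at each of the 7 elements of GF(7):
f(0) = 0 → root; f(1) = 3; f(2) = 1; f(3) = 1; f(4) = 3; f(5) = 0 → root; f(6) = 6.
Roots: {0, 5}.

2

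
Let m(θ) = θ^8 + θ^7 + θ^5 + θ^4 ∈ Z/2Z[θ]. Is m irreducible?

Check for roots in Z/2Z: m(0) = 0 → root; m(1) = 0 → root.
m(0) = 0, so (θ) divides m(θ); m is reducible.

No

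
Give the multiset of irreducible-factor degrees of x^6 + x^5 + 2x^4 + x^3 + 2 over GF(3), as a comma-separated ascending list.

Write g(x) = x^6 + x^5 + 2x^4 + x^3 + 2.
Roots in GF(3): g(0) = 2; g(1) = 1; g(2) = 0 → root.
Linear factors from roots: (x + 1).
Complete factorization: g(x) = (x + 1)^2·(x^2 + 1)·(x^2 + 2x + 2).
Factor degrees with multiplicity: 1 + 1 + 2 + 2 = 6.

1, 1, 2, 2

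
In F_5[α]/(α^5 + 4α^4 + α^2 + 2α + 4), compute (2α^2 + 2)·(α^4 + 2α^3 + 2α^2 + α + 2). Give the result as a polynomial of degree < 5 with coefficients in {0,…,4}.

Multiply in F_5[α]: (2α^2 + 2)·(α^4 + 2α^3 + 2α^2 + α + 2) = 2α^6 + 4α^5 + α^4 + α^3 + 3α^2 + 2α + 4.
Reduce using α^5 ≡ α^4 + 4α^2 + 3α + 1 (mod α^5 + 4α^4 + α^2 + 2α + 4).
Reduced: 2α^4 + 4α^3 + 3α^2 + 2α.

2α^4 + 4α^3 + 3α^2 + 2α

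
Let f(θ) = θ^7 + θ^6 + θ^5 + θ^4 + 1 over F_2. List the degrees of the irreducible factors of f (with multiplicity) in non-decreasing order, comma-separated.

7

Roots in F_2: f(0) = 1; f(1) = 1.
Complete factorization: f(θ) = (θ^7 + θ^6 + θ^5 + θ^4 + 1).
Factor degrees with multiplicity: 7 = 7.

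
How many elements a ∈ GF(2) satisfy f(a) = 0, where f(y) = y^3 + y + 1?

0

Evaluate at each of the 2 elements of GF(2):
f(0) = 1; f(1) = 1.
No element is a root.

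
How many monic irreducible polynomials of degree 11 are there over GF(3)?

By the necklace-counting formula, N_3(11) = (1/11) Σ_{d|11} μ(11/d)·3^d.
Divisors of 11: 1, 11; μ(11/d) for each: -1, 1.
Σ = − 3^1 + 3^11 = 177144.
N = 177144/11 = 16104.

16104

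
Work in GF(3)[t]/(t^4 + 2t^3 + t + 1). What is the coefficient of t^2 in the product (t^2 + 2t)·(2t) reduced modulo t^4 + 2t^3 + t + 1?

1

Multiply in GF(3)[t]: (t^2 + 2t)·(2t) = 2t^3 + t^2.
Reduced: 2t^3 + t^2.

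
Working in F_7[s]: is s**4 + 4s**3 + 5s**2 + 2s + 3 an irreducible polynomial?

Yes

Write f(s) = s**4 + 4s**3 + 5s**2 + 2s + 3.
Check for roots in F_7: f(0) = 3; f(1) = 1; f(2) = 5; f(3) = 5; f(4) = 1; f(5) = 3; f(6) = 3.
No roots, so no linear factors.
Degree-2 irreducible divisors: test the 21 monic irreducibles of degree 2 over GF(7).
None of them divide f (all give nonzero remainder).
No irreducible factor of degree ≤ 2 exists, so f is irreducible over GF(7).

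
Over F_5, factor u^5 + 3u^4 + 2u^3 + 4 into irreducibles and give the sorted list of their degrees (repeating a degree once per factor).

Write f(u) = u^5 + 3u^4 + 2u^3 + 4.
Roots in F_5: f(0) = 4; f(1) = 0 → root; f(2) = 0 → root; f(3) = 4; f(4) = 4.
Linear factors from roots: (u + 4), (u + 3).
Complete factorization: f(u) = (u + 4)·(u + 3)^2·(u^2 + 3u + 4).
Factor degrees with multiplicity: 1 + 1 + 1 + 2 = 5.

1, 1, 1, 2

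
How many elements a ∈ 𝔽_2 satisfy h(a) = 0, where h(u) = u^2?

1

Evaluate at each of the 2 elements of 𝔽_2:
h(0) = 0 → root; h(1) = 1.
Roots: {0}.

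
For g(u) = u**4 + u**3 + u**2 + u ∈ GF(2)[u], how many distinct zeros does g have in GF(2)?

2

Evaluate at each of the 2 elements of GF(2):
g(0) = 0 → root; g(1) = 0 → root.
Roots: {0, 1}.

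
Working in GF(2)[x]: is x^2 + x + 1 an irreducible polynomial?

Yes

Write g(x) = x^2 + x + 1.
Check for roots in GF(2): g(0) = 1; g(1) = 1.
No roots. A degree-2 polynomial over a field with no linear factor is irreducible.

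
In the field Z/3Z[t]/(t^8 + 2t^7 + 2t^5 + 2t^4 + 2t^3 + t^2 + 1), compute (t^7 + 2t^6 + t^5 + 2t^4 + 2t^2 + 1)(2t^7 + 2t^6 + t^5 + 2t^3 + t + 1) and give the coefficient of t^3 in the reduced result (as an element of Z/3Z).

Multiply in Z/3Z[t]: (t^7 + 2t^6 + t^5 + 2t^4 + 2t^2 + 1)·(2t^7 + 2t^6 + t^5 + 2t^3 + t + 1) = 2t^14 + t^12 + 2t^11 + t^10 + t^9 + t^8 + 2t^7 + 2t^6 + 2t^5 + 2t^4 + t^3 + 2t^2 + t + 1.
Reduce using t^8 ≡ t^7 + t^5 + t^4 + t^3 + 2t^2 + 2 (mod t^8 + 2t^7 + 2t^5 + 2t^4 + 2t^3 + t^2 + 1).
Reduced: 2t^7 + 2t^5 + 2t^4 + 2t^3 + t^2 + 2t.

2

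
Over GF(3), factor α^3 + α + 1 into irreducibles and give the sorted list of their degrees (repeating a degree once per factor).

1, 2

Write g(α) = α^3 + α + 1.
Roots in GF(3): g(0) = 1; g(1) = 0 → root; g(2) = 2.
Linear factors from roots: (α - 1).
Complete factorization: g(α) = (α - 1)·(α^2 + α - 1).
Factor degrees with multiplicity: 1 + 2 = 3.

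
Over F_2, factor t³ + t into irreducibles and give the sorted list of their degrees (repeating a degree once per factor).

1, 1, 1

Write f(t) = t³ + t.
Roots in F_2: f(0) = 0 → root; f(1) = 0 → root.
Linear factors from roots: (t), (t + 1).
Complete factorization: f(t) = (t)·(t + 1)^2.
Factor degrees with multiplicity: 1 + 1 + 1 = 3.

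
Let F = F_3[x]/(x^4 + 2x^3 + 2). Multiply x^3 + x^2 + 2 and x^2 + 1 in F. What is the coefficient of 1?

1

Multiply in F_3[x]: (x^3 + x^2 + 2)·(x^2 + 1) = x^5 + x^4 + x^3 + 2.
Reduce using x^4 ≡ x^3 + 1 (mod x^4 + 2x^3 + 2).
Reduced: x + 1.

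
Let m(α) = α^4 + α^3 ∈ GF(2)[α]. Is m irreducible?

No

Check for roots in GF(2): m(0) = 0 → root; m(1) = 0 → root.
m(0) = 0, so (α) divides m(α); m is reducible.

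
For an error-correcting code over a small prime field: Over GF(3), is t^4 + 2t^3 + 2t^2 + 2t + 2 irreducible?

Write m(t) = t^4 + 2t^3 + 2t^2 + 2t + 2.
Check for roots in GF(3): m(0) = 2; m(1) = 0 → root; m(2) = 1.
m(1) = 0, so (t − 1) divides m(t); m is reducible.

No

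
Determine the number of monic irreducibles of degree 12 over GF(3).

44220

x^(3^12) − x is the product of all monic irreducibles of degree dividing 12; Möbius inversion gives N = (1/12) Σ μ(12/d)·3^d.
Divisors of 12: 1, 2, 3, 4, 6, 12; μ(12/d) for each: 0, 1, 0, -1, -1, 1.
Σ = 3^2 − 3^4 − 3^6 + 3^12 = 530640.
N = 530640/12 = 44220.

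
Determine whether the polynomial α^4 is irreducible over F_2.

No

Write P(α) = α^4.
Check for roots in F_2: P(0) = 0 → root; P(1) = 1.
P(0) = 0, so (α) divides P(α); P is reducible.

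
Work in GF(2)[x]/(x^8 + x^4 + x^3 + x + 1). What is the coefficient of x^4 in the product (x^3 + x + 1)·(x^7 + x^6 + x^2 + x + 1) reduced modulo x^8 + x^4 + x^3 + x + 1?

Multiply in GF(2)[x]: (x^3 + x + 1)·(x^7 + x^6 + x^2 + x + 1) = x^10 + x^9 + x^8 + x^6 + x^5 + x^4 + 1.
Reduce using x^8 ≡ x^4 + x^3 + x + 1 (mod x^8 + x^4 + x^3 + x + 1).
Reduced: x^5 + x^4.

1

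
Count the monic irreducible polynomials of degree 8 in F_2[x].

30

x^(2^8) − x is the product of all monic irreducibles of degree dividing 8; Möbius inversion gives N = (1/8) Σ μ(8/d)·2^d.
Divisors of 8: 1, 2, 4, 8; μ(8/d) for each: 0, 0, -1, 1.
Σ = − 2^4 + 2^8 = 240.
N = 240/8 = 30.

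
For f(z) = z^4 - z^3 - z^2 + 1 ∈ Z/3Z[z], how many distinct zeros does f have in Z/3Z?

1

Evaluate at each of the 3 elements of Z/3Z:
f(0) = 1; f(1) = 0 → root; f(2) = 2.
Roots: {1}.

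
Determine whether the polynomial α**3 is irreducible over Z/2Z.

Write m(α) = α**3.
Check for roots in Z/2Z: m(0) = 0 → root; m(1) = 1.
m(0) = 0, so (α) divides m(α); m is reducible.

No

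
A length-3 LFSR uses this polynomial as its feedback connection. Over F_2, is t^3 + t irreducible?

No

Write P(t) = t^3 + t.
Check for roots in F_2: P(0) = 0 → root; P(1) = 0 → root.
P(0) = 0, so (t) divides P(t); P is reducible.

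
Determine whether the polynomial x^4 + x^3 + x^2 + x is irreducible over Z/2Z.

No

Write h(x) = x^4 + x^3 + x^2 + x.
Check for roots in Z/2Z: h(0) = 0 → root; h(1) = 0 → root.
h(0) = 0, so (x) divides h(x); h is reducible.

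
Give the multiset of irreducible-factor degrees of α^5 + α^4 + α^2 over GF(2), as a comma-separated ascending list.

1, 1, 3

Write g(α) = α^5 + α^4 + α^2.
Roots in GF(2): g(0) = 0 → root; g(1) = 1.
Linear factors from roots: (α).
Complete factorization: g(α) = (α)^2·(α^3 + α^2 + 1).
Factor degrees with multiplicity: 1 + 1 + 3 = 5.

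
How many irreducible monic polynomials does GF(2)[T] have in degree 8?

30

Gauss's count: N_{2}(8) = (1/8) Σ_{d|8} μ(8/d)·2^d.
Divisors of 8: 1, 2, 4, 8; μ(8/d) for each: 0, 0, -1, 1.
Σ = − 2^4 + 2^8 = 240.
N = 240/8 = 30.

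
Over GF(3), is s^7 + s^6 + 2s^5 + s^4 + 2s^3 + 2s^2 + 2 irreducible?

Write m(s) = s^7 + s^6 + 2s^5 + s^4 + 2s^3 + 2s^2 + 2.
Check for roots in GF(3): m(0) = 2; m(1) = 2; m(2) = 1.
No roots, so no linear factors.
Monic irreducibles of degree 2 over GF(3): s^2 + 1, s^2 + s + 2, s^2 + 2s + 2.
None of them divide m (all give nonzero remainder).
Degree-3 irreducible divisors: test the 8 monic irreducibles of degree 3 over GF(3).
None of them divide m (all give nonzero remainder).
No irreducible factor of degree ≤ 3 exists, so m is irreducible over GF(3).

Yes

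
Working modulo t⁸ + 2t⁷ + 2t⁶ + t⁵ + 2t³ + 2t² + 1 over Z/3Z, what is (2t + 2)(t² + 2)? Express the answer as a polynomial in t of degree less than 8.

Multiply in Z/3Z[t]: (2t + 2)·(t² + 2) = 2t³ + 2t² + t + 1.
Reduced: 2t³ + 2t² + t + 1.

2t^3 + 2t^2 + t + 1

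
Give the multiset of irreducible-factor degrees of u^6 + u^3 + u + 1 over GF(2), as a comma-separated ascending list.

Write f(u) = u^6 + u^3 + u + 1.
Roots in GF(2): f(0) = 1; f(1) = 0 → root.
Linear factors from roots: (u + 1).
Complete factorization: f(u) = (u + 1)^3·(u^3 + u^2 + 1).
Factor degrees with multiplicity: 1 + 1 + 1 + 3 = 6.

1, 1, 1, 3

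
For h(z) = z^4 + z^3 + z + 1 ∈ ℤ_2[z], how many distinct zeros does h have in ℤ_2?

1

Evaluate at each of the 2 elements of ℤ_2:
h(0) = 1; h(1) = 0 → root.
Roots: {1}.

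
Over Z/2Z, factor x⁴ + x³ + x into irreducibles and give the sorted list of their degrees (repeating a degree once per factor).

1, 3

Write f(x) = x⁴ + x³ + x.
Roots in Z/2Z: f(0) = 0 → root; f(1) = 1.
Linear factors from roots: (x).
Complete factorization: f(x) = (x)·(x³ + x² + 1).
Factor degrees with multiplicity: 1 + 3 = 4.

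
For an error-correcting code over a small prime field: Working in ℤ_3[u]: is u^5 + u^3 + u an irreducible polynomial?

Write m(u) = u^5 + u^3 + u.
Check for roots in ℤ_3: m(0) = 0 → root; m(1) = 0 → root; m(2) = 0 → root.
m(0) = 0, so (u) divides m(u); m is reducible.

No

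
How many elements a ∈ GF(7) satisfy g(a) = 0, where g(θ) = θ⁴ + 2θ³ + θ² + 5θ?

Evaluate at each of the 7 elements of GF(7):
g(0) = 0 → root; g(1) = 2; g(2) = 4; g(3) = 5; g(4) = 0 → root; g(5) = 1; g(6) = 2.
Roots: {0, 4}.

2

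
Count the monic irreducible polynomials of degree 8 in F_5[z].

Gauss's count: N_{5}(8) = (1/8) Σ_{d|8} μ(8/d)·5^d.
Divisors of 8: 1, 2, 4, 8; μ(8/d) for each: 0, 0, -1, 1.
Σ = − 5^4 + 5^8 = 390000.
N = 390000/8 = 48750.

48750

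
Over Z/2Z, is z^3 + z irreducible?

Write m(z) = z^3 + z.
Check for roots in Z/2Z: m(0) = 0 → root; m(1) = 0 → root.
m(0) = 0, so (z) divides m(z); m is reducible.

No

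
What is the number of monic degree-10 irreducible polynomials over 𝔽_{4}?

Gauss's count: N_{4}(10) = (1/10) Σ_{d|10} μ(10/d)·4^d.
Divisors of 10: 1, 2, 5, 10; μ(10/d) for each: 1, -1, -1, 1.
Σ = 4^1 − 4^2 − 4^5 + 4^10 = 1047540.
N = 1047540/10 = 104754.

104754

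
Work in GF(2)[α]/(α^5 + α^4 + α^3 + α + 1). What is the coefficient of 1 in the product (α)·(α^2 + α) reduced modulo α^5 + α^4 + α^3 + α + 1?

0

Multiply in GF(2)[α]: (α)·(α^2 + α) = α^3 + α^2.
Reduced: α^3 + α^2.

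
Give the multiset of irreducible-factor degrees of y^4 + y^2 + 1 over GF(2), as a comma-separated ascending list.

Write h(y) = y^4 + y^2 + 1.
Roots in GF(2): h(0) = 1; h(1) = 1.
Complete factorization: h(y) = (y^2 + y + 1)^2.
Factor degrees with multiplicity: 2 + 2 = 4.

2, 2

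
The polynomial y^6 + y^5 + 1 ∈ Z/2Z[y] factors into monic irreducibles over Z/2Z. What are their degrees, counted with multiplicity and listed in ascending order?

6

Write g(y) = y^6 + y^5 + 1.
Roots in Z/2Z: g(0) = 1; g(1) = 1.
Complete factorization: g(y) = (y^6 + y^5 + 1).
Factor degrees with multiplicity: 6 = 6.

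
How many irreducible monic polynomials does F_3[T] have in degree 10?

5880

The number of monic irreducibles of degree 10 over GF(3) is (1/10)·Σ_{d∣10} μ(10/d) 3^d.
Divisors of 10: 1, 2, 5, 10; μ(10/d) for each: 1, -1, -1, 1.
Σ = 3^1 − 3^2 − 3^5 + 3^10 = 58800.
N = 58800/10 = 5880.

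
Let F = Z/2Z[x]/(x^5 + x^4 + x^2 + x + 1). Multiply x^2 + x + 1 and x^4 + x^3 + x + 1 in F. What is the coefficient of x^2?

Multiply in Z/2Z[x]: (x^2 + x + 1)·(x^4 + x^3 + x + 1) = x^6 + 1.
Reduce using x^5 ≡ x^4 + x^2 + x + 1 (mod x^5 + x^4 + x^2 + x + 1).
Reduced: x^4 + x^3.

0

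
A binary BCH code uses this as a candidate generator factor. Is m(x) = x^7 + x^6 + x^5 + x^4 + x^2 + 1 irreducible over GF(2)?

Check for roots in GF(2): m(0) = 1; m(1) = 0 → root.
m(1) = 0, so (x − 1) divides m(x); m is reducible.

No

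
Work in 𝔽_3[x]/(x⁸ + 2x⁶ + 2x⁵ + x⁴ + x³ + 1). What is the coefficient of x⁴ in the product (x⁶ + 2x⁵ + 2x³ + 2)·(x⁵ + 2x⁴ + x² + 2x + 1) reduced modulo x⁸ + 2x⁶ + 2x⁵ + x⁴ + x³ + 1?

Multiply in 𝔽_3[x]: (x⁶ + 2x⁵ + 2x³ + 2)·(x⁵ + 2x⁴ + x² + 2x + 1) = x¹¹ + x¹⁰ + x⁹ + 2x⁷ + 2x⁶ + 2x⁴ + 2x³ + 2x² + x + 2.
Reduce using x⁸ ≡ x⁶ + x⁵ + 2x⁴ + 2x³ + 2 (mod x⁸ + 2x⁶ + 2x⁵ + x⁴ + x³ + 1).
Reduced: x⁷ + x⁶ + 2x⁵ + x⁴ + 2x³ + x² + 2x.

1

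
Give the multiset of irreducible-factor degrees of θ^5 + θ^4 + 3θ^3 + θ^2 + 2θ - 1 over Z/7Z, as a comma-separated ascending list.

Write g(θ) = θ^5 + θ^4 + 3θ^3 + θ^2 + 2θ - 1.
Linear factors from roots: (θ - 1).
Complete factorization: g(θ) = (θ - 1)·(θ^4 + 2θ^3 - 2θ^2 - θ + 1).
Factor degrees with multiplicity: 1 + 4 = 5.

1, 4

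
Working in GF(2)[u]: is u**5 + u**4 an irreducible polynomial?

Write m(u) = u**5 + u**4.
Check for roots in GF(2): m(0) = 0 → root; m(1) = 0 → root.
m(0) = 0, so (u) divides m(u); m is reducible.

No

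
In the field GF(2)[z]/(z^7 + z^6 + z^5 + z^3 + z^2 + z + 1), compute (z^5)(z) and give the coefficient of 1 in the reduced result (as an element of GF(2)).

0

Multiply in GF(2)[z]: (z^5)·(z) = z^6.
Reduced: z^6.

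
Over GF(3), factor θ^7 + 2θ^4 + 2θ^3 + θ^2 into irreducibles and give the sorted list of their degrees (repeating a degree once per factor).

1, 1, 1, 1, 1, 2

Write h(θ) = θ^7 + 2θ^4 + 2θ^3 + θ^2.
Roots in GF(3): h(0) = 0 → root; h(1) = 0 → root; h(2) = 0 → root.
Linear factors from roots: (θ), (θ + 2), (θ + 1).
Complete factorization: h(θ) = (θ + 2)·(θ)^2·(θ + 1)^2·(θ^2 + 2θ + 2).
Factor degrees with multiplicity: 1 + 1 + 1 + 1 + 1 + 2 = 7.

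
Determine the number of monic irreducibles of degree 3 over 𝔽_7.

Gauss's count: N_{7}(3) = (1/3) Σ_{d|3} μ(3/d)·7^d.
Divisors of 3: 1, 3; μ(3/d) for each: -1, 1.
Σ = − 7^1 + 7^3 = 336.
N = 336/3 = 112.

112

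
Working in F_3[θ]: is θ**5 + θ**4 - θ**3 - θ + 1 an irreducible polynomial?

No

Write f(θ) = θ**5 + θ**4 - θ**3 - θ + 1.
Check for roots in F_3: f(0) = 1; f(1) = 1; f(2) = 0 → root.
f(2) = 0, so (θ − 2) divides f(θ); f is reducible.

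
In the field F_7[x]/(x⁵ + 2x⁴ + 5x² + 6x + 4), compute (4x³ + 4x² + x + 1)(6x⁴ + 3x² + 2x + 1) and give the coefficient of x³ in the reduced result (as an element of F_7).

Multiply in F_7[x]: (4x³ + 4x² + x + 1)·(6x⁴ + 3x² + 2x + 1) = 3x⁷ + 3x⁶ + 4x⁵ + 5x⁴ + x³ + 2x² + 3x + 1.
Reduce using x⁵ ≡ 5x⁴ + 2x² + x + 3 (mod x⁵ + 2x⁴ + 5x² + 6x + 4).
Reduced: 5x⁴ + 5x³ + 4x + 3.

5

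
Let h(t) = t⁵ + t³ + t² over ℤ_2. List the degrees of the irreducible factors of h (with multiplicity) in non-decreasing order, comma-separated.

Roots in ℤ_2: h(0) = 0 → root; h(1) = 1.
Linear factors from roots: (t).
Complete factorization: h(t) = (t)^2·(t³ + t + 1).
Factor degrees with multiplicity: 1 + 1 + 3 = 5.

1, 1, 3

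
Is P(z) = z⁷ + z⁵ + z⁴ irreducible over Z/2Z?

Check for roots in Z/2Z: P(0) = 0 → root; P(1) = 1.
P(0) = 0, so (z) divides P(z); P is reducible.

No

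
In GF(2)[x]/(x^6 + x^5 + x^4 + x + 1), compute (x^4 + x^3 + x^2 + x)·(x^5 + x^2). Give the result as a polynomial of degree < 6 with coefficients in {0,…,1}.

Multiply in GF(2)[x]: (x^4 + x^3 + x^2 + x)·(x^5 + x^2) = x^9 + x^8 + x^7 + x^5 + x^4 + x^3.
Reduce using x^6 ≡ x^5 + x^4 + x + 1 (mod x^6 + x^5 + x^4 + x + 1).
Reduced: x^5.

x^5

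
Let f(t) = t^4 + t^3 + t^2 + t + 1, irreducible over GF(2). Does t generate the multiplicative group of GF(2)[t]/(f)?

|GF(2^4)^×| = 2^4 − 1 = 15. Prime factorization: 15 = 3·5.
f is primitive ⇔ t has order 15 in GF(2)[t]/(f), i.e. t^(15/q) ≠ 1 for each prime q | 15.
t^(5) mod f = 1
t^(3) mod f = t^3.
Since t^(5) = 1, the order of t divides 5 < 15; not primitive.

No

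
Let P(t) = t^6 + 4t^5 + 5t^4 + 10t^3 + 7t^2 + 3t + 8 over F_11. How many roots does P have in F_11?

1

Evaluate at each of the 11 elements of F_11:
P(0) = 8; P(1) = 5; P(2) = 9; P(3) = 3; P(4) = 3; P(5) = 6; P(6) = 9; P(7) = 0 → root; P(8) = 9; P(9) = 10; P(10) = 4.
Roots: {7}.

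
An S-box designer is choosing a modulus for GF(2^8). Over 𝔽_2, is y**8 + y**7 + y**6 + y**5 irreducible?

Write g(y) = y**8 + y**7 + y**6 + y**5.
Check for roots in 𝔽_2: g(0) = 0 → root; g(1) = 0 → root.
g(0) = 0, so (y) divides g(y); g is reducible.

No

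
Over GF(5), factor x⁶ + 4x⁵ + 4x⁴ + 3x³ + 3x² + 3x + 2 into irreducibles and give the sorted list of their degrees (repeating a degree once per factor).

Write f(x) = x⁶ + 4x⁵ + 4x⁴ + 3x³ + 3x² + 3x + 2.
Roots in GF(5): f(0) = 2; f(1) = 0 → root; f(2) = 0 → root; f(3) = 4; f(4) = 0 → root.
Linear factors from roots: (x + 4), (x + 3), (x + 1).
Complete factorization: f(x) = (x + 1)·(x + 3)·(x + 4)^2·(x² + 2x + 4).
Factor degrees with multiplicity: 1 + 1 + 1 + 1 + 2 = 6.

1, 1, 1, 1, 2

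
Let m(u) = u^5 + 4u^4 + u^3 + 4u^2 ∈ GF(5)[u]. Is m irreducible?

No

Check for roots in GF(5): m(0) = 0 → root; m(1) = 0 → root; m(2) = 0 → root; m(3) = 0 → root; m(4) = 1.
m(0) = 0, so (u) divides m(u); m is reducible.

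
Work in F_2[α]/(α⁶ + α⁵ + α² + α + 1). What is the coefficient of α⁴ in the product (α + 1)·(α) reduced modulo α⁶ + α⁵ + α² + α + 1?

Multiply in F_2[α]: (α + 1)·(α) = α² + α.
Reduced: α² + α.

0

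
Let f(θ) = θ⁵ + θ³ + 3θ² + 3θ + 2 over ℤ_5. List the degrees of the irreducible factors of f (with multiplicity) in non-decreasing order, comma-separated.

1, 1, 1, 1, 1

Roots in ℤ_5: f(0) = 2; f(1) = 0 → root; f(2) = 0 → root; f(3) = 3; f(4) = 0 → root.
Linear factors from roots: (θ + 4), (θ + 3), (θ + 1).
Complete factorization: f(θ) = (θ + 3)·(θ + 4)·(θ + 1)^3.
Factor degrees with multiplicity: 1 + 1 + 1 + 1 + 1 = 5.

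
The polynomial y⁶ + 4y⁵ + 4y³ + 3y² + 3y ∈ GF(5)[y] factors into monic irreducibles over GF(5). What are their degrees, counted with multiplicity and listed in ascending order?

Write g(y) = y⁶ + 4y⁵ + 4y³ + 3y² + 3y.
Roots in GF(5): g(0) = 0 → root; g(1) = 0 → root; g(2) = 2; g(3) = 0 → root; g(4) = 3.
Linear factors from roots: (y), (y + 4), (y + 2).
Complete factorization: g(y) = (y)·(y + 2)·(y + 4)·(y³ + 3y² + 4y + 1).
Factor degrees with multiplicity: 1 + 1 + 1 + 3 = 6.

1, 1, 1, 3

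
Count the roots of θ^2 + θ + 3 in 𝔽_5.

2

Write h(θ) = θ^2 + θ + 3.
Evaluate at each of the 5 elements of 𝔽_5:
h(0) = 3; h(1) = 0 → root; h(2) = 4; h(3) = 0 → root; h(4) = 3.
Roots: {1, 3}.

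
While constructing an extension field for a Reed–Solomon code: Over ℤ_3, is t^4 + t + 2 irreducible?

Write g(t) = t^4 + t + 2.
Check for roots in ℤ_3: g(0) = 2; g(1) = 1; g(2) = 2.
No roots, so no linear factors.
Monic irreducibles of degree 2 over GF(3): t^2 + 1, t^2 + t + 2, t^2 + 2t + 2.
None of them divide g (all give nonzero remainder).
No irreducible factor of degree ≤ 2 exists, so g is irreducible over GF(3).

Yes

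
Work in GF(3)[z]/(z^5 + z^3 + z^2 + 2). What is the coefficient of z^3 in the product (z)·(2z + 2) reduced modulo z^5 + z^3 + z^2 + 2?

Multiply in GF(3)[z]: (z)·(2z + 2) = 2z^2 + 2z.
Reduced: 2z^2 + 2z.

0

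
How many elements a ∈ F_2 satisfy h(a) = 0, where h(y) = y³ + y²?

2

Evaluate at each of the 2 elements of F_2:
h(0) = 0 → root; h(1) = 0 → root.
Roots: {0, 1}.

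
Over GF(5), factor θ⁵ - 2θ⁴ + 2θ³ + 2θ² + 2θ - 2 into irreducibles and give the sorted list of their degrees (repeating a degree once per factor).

2, 3

Write g(θ) = θ⁵ - 2θ⁴ + 2θ³ + 2θ² + 2θ - 2.
Roots in GF(5): g(0) = 3; g(1) = 3; g(2) = 1; g(3) = 2; g(4) = 3.
Complete factorization: g(θ) = (θ² - θ + 1)·(θ³ - θ² - 2).
Factor degrees with multiplicity: 2 + 3 = 5.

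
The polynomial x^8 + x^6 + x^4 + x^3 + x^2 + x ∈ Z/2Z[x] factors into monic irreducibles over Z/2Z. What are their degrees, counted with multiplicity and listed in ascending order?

1, 1, 1, 2, 3

Write g(x) = x^8 + x^6 + x^4 + x^3 + x^2 + x.
Roots in Z/2Z: g(0) = 0 → root; g(1) = 0 → root.
Linear factors from roots: (x), (x + 1).
Complete factorization: g(x) = (x)·(x + 1)^2·(x^2 + x + 1)·(x^3 + x^2 + 1).
Factor degrees with multiplicity: 1 + 1 + 1 + 2 + 3 = 8.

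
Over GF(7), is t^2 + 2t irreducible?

No

Write P(t) = t^2 + 2t.
Check for roots in GF(7): P(0) = 0 → root; P(1) = 3; P(2) = 1; P(3) = 1; P(4) = 3; P(5) = 0 → root; P(6) = 6.
P(0) = 0, so (t) divides P(t); P is reducible.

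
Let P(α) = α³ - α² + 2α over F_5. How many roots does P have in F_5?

Evaluate at each of the 5 elements of F_5:
P(0) = 0 → root; P(1) = 2; P(2) = 3; P(3) = 4; P(4) = 1.
Roots: {0}.

1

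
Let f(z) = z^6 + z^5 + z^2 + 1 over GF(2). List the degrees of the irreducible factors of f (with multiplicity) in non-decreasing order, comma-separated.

1, 2, 3

Roots in GF(2): f(0) = 1; f(1) = 0 → root.
Linear factors from roots: (z + 1).
Complete factorization: f(z) = (z + 1)·(z^2 + z + 1)·(z^3 + z^2 + 1).
Factor degrees with multiplicity: 1 + 2 + 3 = 6.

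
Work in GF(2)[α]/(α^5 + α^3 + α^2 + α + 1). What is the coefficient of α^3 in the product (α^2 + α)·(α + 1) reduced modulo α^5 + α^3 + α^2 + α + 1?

1

Multiply in GF(2)[α]: (α^2 + α)·(α + 1) = α^3 + α.
Reduced: α^3 + α.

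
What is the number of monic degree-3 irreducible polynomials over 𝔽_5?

40

The number of monic irreducibles of degree 3 over GF(5) is (1/3)·Σ_{d∣3} μ(3/d) 5^d.
Divisors of 3: 1, 3; μ(3/d) for each: -1, 1.
Σ = − 5^1 + 5^3 = 120.
N = 120/3 = 40.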